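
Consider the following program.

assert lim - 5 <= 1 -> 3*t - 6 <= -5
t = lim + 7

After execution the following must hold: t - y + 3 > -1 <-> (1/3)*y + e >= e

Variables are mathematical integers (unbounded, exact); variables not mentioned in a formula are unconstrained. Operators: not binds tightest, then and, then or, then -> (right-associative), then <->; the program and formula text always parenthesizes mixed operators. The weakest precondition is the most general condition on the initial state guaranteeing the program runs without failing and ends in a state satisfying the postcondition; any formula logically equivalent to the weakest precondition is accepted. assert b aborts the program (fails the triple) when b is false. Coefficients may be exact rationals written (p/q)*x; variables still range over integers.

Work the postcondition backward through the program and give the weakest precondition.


Working backward. After the program, the postcondition t - y + 3 > -1 <-> (1/3)*y + e >= e must hold; in canonical form it is t > y - 4 <-> (1/3)*y >= 0.
Before t := lim + 7: lim > y - 11 <-> (1/3)*y >= 0
Before assert lim - 5 <= 1 -> 3*t - 6 <= -5: (lim <= 6 -> 3*t <= 1) and (lim > y - 11 <-> (1/3)*y >= 0)
Answer: WP = (lim <= 6 -> 3*t <= 1) and (lim > y - 11 <-> (1/3)*y >= 0)


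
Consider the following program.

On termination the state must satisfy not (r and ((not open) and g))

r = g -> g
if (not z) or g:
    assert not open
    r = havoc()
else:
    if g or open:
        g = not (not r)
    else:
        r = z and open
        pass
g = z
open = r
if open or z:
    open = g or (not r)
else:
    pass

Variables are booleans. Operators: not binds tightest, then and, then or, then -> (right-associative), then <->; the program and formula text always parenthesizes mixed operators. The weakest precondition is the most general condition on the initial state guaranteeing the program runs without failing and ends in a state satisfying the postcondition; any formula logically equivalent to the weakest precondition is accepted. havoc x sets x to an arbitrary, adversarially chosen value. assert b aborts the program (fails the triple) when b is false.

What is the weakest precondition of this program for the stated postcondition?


Working backward. After the program, the postcondition not (r and ((not open) and g)) must hold; in canonical form it is not (r and (not open) and g).
Then branch requires not (r and (not (g or (not r))) and g); else branch requires not (r and (not open) and g).
Before the if: ((open or z) -> (not (r and (not (g or (not r))) and g))) and ((not (open or z)) -> (not (r and (not open) and g)))
Before open := r: (r or z) -> (not (r and (not (g or (not r))) and g))
Before g := z: (r or z) -> (not (r and (not (z or (not r))) and z))
Then branch requires not open; else branch requires ((g or open) -> ((r or z) -> (not (r and (not (z or (not r))) and z)))) and ((not (g or open)) -> (((z and open) or z) -> (not (z and open and (not (z or (not (z and open)))))))).
Before the if: (((not z) or g) -> (not open)) and ((not ((not z) or g)) -> (((g or open) -> ((r or z) -> (not (r and (not (z or (not r))) and z)))) and ((not (g or open)) -> (((z and open) or z) -> (not (z and open and (not (z or (not (z and open))))))))))
Before r := g -> g: (((not z) or g) -> (not open)) and ((not ((not z) or g)) -> ((not (g or open)) -> (((z and open) or z) -> (not (z and open and (not (z or (not (z and open)))))))))
Answer: WP = (((not z) or g) -> (not open)) and ((not ((not z) or g)) -> ((not (g or open)) -> (((z and open) or z) -> (not (z and open and (not (z or (not (z and open)))))))))


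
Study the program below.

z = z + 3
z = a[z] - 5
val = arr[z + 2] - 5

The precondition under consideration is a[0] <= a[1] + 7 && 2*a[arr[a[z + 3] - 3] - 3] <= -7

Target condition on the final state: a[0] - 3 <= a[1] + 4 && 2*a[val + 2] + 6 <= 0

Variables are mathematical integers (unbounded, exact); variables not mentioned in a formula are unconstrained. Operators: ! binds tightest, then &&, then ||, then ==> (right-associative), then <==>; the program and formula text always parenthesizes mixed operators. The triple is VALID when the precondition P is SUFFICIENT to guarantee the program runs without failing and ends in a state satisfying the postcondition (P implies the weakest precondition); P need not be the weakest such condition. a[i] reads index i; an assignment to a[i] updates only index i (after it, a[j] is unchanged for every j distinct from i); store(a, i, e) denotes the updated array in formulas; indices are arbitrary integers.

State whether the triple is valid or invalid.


Working backward. After the program, the postcondition a[0] - 3 <= a[1] + 4 && 2*a[val + 2] + 6 <= 0 must hold; in canonical form it is a[0] <= a[1] + 7 && 2*a[val + 2] <= -6.
Before val := arr[z + 2] - 5: a[0] <= a[1] + 7 && 2*a[arr[z + 2] - 3] <= -6
Before z := a[z] - 5: a[0] <= a[1] + 7 && 2*a[arr[a[z] - 3] - 3] <= -6
Before z := z + 3: a[0] <= a[1] + 7 && 2*a[arr[a[z + 3] - 3] - 3] <= -6
The weakest precondition is a[0] <= a[1] + 7 && 2*a[arr[a[z + 3] - 3] - 3] <= -6.
Check whether a[0] <= a[1] + 7 && 2*a[arr[a[z + 3] - 3] - 3] <= -7 implies it.
Every state satisfying the precondition satisfies the weakest precondition: the implication holds.
Answer: valid


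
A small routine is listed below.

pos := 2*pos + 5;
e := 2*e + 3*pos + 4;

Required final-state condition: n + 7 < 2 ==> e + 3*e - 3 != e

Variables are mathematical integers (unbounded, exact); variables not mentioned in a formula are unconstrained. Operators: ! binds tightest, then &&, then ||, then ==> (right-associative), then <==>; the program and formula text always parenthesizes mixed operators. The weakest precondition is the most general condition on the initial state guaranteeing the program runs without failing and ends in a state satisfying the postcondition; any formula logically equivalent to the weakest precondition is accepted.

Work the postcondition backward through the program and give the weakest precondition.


Working backward. After the program, the postcondition n + 7 < 2 ==> e + 3*e - 3 != e must hold; in canonical form it is n < -5 ==> 3*e != 3.
Before e := 2*e + 3*pos + 4: n < -5 ==> 6*e + 9*pos != -9
Before pos := 2*pos + 5: n < -5 ==> 6*e + 18*pos != -54
Answer: WP = n < -5 ==> 6*e + 18*pos != -54


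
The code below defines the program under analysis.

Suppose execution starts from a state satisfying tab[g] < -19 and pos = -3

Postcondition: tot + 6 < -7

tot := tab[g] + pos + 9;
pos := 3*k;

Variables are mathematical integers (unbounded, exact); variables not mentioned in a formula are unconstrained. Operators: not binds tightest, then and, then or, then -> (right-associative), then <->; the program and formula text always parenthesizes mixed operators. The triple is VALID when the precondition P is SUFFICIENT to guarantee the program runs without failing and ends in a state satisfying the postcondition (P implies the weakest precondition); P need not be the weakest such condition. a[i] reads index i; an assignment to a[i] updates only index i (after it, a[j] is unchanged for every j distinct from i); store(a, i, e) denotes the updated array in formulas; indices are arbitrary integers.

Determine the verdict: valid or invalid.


Working backward. After the program, the postcondition tot + 6 < -7 must hold; in canonical form it is tot < -13.
Before pos := 3*k: tot < -13
Before tot := tab[g] + pos + 9: tab[g] + pos < -22
The weakest precondition is tab[g] + pos < -22.
Check whether tab[g] < -19 and pos = -3 implies it.
Every state satisfying the precondition satisfies the weakest precondition: the implication holds.
Answer: valid


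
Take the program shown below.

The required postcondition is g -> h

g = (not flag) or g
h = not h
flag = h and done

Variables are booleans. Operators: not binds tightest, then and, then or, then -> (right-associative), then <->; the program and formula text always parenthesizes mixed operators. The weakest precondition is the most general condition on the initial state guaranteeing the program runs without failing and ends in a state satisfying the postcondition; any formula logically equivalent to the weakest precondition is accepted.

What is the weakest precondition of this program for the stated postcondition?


Working backward. After the program, g -> h must hold.
Before flag := h and done: g -> h
Before h := not h: g -> (not h)
Before g := (not flag) or g: ((not flag) or g) -> (not h)
Answer: WP = ((not flag) or g) -> (not h)


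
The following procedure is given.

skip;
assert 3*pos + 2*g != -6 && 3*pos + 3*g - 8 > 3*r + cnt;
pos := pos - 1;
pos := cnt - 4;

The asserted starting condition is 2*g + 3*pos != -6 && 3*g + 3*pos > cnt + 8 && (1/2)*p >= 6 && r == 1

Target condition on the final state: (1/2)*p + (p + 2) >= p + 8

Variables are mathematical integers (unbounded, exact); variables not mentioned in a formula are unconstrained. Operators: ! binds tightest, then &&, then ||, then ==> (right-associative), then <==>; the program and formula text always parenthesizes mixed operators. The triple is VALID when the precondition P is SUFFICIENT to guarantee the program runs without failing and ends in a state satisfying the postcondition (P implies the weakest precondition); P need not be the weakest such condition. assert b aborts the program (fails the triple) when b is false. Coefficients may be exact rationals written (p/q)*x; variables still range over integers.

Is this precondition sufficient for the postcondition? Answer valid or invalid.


Working backward. After the program, the postcondition (1/2)*p + (p + 2) >= p + 8 must hold; in canonical form it is (1/2)*p >= 6.
Before pos := cnt - 4: (1/2)*p >= 6
Before pos := pos - 1: (1/2)*p >= 6
Before assert 3*pos + 2*g != -6 && 3*pos + 3*g - 8 > 3*r + cnt: 2*g + 3*pos != -6 && 3*g + 3*pos > cnt + 3*r + 8 && (1/2)*p >= 6
Before skip: 2*g + 3*pos != -6 && 3*g + 3*pos > cnt + 3*r + 8 && (1/2)*p >= 6
The weakest precondition is 2*g + 3*pos != -6 && 3*g + 3*pos > cnt + 3*r + 8 && (1/2)*p >= 6.
Check whether 2*g + 3*pos != -6 && 3*g + 3*pos > cnt + 8 && (1/2)*p >= 6 && r == 1 implies it.
Countermodel: at the initial state cnt = -15, g = 1, p = 12, pos = -3, r = 1, the precondition holds but the weakest precondition fails.
Answer: invalid


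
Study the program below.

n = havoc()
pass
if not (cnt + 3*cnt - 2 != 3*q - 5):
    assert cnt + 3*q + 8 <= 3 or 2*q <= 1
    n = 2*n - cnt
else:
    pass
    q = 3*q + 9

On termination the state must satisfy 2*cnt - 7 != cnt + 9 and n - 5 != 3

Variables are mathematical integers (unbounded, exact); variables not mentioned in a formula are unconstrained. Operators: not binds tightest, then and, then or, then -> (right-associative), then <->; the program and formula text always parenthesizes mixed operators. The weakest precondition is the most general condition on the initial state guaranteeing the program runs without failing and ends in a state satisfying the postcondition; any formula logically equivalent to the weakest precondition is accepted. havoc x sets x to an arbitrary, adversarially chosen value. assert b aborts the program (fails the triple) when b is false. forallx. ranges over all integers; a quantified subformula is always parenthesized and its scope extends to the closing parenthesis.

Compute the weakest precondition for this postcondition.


Working backward. After the program, the postcondition 2*cnt - 7 != cnt + 9 and n - 5 != 3 must hold; in canonical form it is cnt != 16 and n != 8.
Then branch requires (cnt + 3*q <= -5 or 2*q <= 1) and cnt != 16 and 2*n != cnt + 8; else branch requires cnt != 16 and n != 8.
Before the if: ((not (4*cnt != 3*q - 3)) -> ((cnt + 3*q <= -5 or 2*q <= 1) and cnt != 16 and 2*n != cnt + 8)) and (4*cnt != 3*q - 3 -> (cnt != 16 and n != 8))
Before skip: ((not (4*cnt != 3*q - 3)) -> ((cnt + 3*q <= -5 or 2*q <= 1) and cnt != 16 and 2*n != cnt + 8)) and (4*cnt != 3*q - 3 -> (cnt != 16 and n != 8))
Before havoc n: forall n_1. (((not (4*cnt != 3*q - 3)) -> ((cnt + 3*q <= -5 or 2*q <= 1) and cnt != 16 and 2*n_1 != cnt + 8)) and (4*cnt != 3*q - 3 -> (cnt != 16 and n_1 != 8)))
Answer: WP = forall n_1. (((not (4*cnt != 3*q - 3)) -> ((cnt + 3*q <= -5 or 2*q <= 1) and cnt != 16 and 2*n_1 != cnt + 8)) and (4*cnt != 3*q - 3 -> (cnt != 16 and n_1 != 8)))


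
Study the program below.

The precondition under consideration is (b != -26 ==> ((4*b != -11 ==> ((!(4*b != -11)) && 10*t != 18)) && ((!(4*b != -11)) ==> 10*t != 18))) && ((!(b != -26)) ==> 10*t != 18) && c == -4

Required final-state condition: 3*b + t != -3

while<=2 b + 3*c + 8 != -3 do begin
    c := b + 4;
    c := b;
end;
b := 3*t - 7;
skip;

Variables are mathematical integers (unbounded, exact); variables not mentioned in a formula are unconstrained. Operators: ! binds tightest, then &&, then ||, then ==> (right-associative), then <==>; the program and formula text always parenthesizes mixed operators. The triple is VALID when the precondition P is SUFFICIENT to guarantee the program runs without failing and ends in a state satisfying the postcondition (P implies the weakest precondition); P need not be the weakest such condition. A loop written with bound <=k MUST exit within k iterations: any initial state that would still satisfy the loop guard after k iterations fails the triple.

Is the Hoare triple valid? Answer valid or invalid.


Working backward. After the program, 3*b + t != -3 must hold.
Before skip: 3*b + t != -3
Before b := 3*t - 7: 10*t != 18
Before the loop (bound <=2), unroll the exhaustion recursion (WP_0 = exit-now case; WP_j = one more guarded iteration, up to j = 2):
  WP_0: (!(b + 3*c != -11)) && 10*t != 18
  WP_1: (b + 3*c != -11 ==> ((!(4*b != -11)) && 10*t != 18)) && ((!(b + 3*c != -11)) ==> 10*t != 18)
  WP_2: (b + 3*c != -11 ==> ((4*b != -11 ==> ((!(4*b != -11)) && 10*t != 18)) && ((!(4*b != -11)) ==> 10*t != 18))) && ((!(b + 3*c != -11)) ==> 10*t != 18)
So before the loop: (b + 3*c != -11 ==> ((4*b != -11 ==> ((!(4*b != -11)) && 10*t != 18)) && ((!(4*b != -11)) ==> 10*t != 18))) && ((!(b + 3*c != -11)) ==> 10*t != 18)
The weakest precondition is (b + 3*c != -11 ==> ((4*b != -11 ==> ((!(4*b != -11)) && 10*t != 18)) && ((!(4*b != -11)) ==> 10*t != 18))) && ((!(b + 3*c != -11)) ==> 10*t != 18).
Check whether (b != -26 ==> ((4*b != -11 ==> ((!(4*b != -11)) && 10*t != 18)) && ((!(4*b != -11)) ==> 10*t != 18))) && ((!(b != -26)) ==> 10*t != 18) && c == -4 implies it.
Countermodel: at the initial state b = -26, c = -4, t = 0, the precondition holds but the weakest precondition fails.
Answer: invalid


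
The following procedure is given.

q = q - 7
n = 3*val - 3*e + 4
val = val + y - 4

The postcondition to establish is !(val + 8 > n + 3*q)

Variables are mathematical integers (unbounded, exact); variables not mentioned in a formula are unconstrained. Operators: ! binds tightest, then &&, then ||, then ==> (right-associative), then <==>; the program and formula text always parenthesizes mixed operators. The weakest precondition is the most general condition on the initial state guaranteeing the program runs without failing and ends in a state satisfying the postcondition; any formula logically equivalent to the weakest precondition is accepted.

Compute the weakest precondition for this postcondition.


Working backward. After the program, the postcondition !(val + 8 > n + 3*q) must hold; in canonical form it is !(val > n + 3*q - 8).
Before val := val + y - 4: !(val + y > n + 3*q - 4)
Before n := 3*val - 3*e + 4: !(3*e + y > 3*q + 2*val)
Before q := q - 7: !(3*e + y > 3*q + 2*val - 21)
Answer: WP = !(3*e + y > 3*q + 2*val - 21)


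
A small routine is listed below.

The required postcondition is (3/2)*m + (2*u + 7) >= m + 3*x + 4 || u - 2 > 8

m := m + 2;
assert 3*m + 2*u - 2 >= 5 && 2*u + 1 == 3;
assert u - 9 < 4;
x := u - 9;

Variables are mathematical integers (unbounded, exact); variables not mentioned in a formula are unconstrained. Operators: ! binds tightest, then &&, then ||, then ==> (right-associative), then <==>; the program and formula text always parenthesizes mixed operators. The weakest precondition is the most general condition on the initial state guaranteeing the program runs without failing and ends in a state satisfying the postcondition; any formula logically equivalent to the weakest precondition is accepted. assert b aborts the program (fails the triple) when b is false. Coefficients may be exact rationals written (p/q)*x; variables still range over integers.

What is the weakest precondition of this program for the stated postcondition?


Working backward. After the program, the postcondition (3/2)*m + (2*u + 7) >= m + 3*x + 4 || u - 2 > 8 must hold; in canonical form it is (1/2)*m + 2*u >= 3*x - 3 || u > 10.
Before x := u - 9: (1/2)*m >= u - 30 || u > 10
Before assert u - 9 < 4: u < 13 && ((1/2)*m >= u - 30 || u > 10)
Before assert 3*m + 2*u - 2 >= 5 && 2*u + 1 == 3: 3*m + 2*u >= 7 && 2*u == 2 && u < 13 && ((1/2)*m >= u - 30 || u > 10)
Before m := m + 2: 3*m + 2*u >= 1 && 2*u == 2 && u < 13 && ((1/2)*m >= u - 31 || u > 10)
Answer: WP = 3*m + 2*u >= 1 && 2*u == 2 && u < 13 && ((1/2)*m >= u - 31 || u > 10)


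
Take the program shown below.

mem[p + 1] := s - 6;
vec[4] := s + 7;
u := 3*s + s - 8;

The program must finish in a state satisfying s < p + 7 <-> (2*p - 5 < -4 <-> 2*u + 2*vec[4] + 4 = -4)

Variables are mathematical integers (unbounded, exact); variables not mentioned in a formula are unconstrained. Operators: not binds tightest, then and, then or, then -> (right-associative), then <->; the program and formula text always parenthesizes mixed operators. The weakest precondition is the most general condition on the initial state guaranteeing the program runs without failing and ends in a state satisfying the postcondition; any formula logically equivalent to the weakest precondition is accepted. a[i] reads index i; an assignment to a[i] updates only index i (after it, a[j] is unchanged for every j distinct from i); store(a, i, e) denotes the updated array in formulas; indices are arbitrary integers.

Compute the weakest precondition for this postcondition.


Working backward. After the program, the postcondition s < p + 7 <-> (2*p - 5 < -4 <-> 2*u + 2*vec[4] + 4 = -4) must hold; in canonical form it is s < p + 7 <-> (2*p < 1 <-> 2*vec[4] + 2*u = -8).
Before u := 3*s + s - 8: s < p + 7 <-> (2*p < 1 <-> 2*vec[4] + 8*s = 8)
Before vec[4] := s + 7: s < p + 7 <-> (2*p < 1 <-> 10*s = -6)
Before mem[p + 1] := s - 6: s < p + 7 <-> (2*p < 1 <-> 10*s = -6)
Answer: WP = s < p + 7 <-> (2*p < 1 <-> 10*s = -6)


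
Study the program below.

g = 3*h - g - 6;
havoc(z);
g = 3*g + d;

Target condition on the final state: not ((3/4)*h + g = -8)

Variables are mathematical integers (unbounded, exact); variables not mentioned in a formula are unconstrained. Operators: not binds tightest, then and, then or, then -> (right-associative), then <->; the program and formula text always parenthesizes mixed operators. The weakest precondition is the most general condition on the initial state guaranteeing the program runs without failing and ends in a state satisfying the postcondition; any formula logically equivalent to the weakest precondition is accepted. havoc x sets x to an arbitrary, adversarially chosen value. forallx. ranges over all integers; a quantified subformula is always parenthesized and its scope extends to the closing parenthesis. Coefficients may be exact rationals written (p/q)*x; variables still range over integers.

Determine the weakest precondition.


Working backward. After the program, the postcondition not ((3/4)*h + g = -8) must hold; in canonical form it is not (g + (3/4)*h = -8).
Before g := 3*g + d: not (d + 3*g + (3/4)*h = -8)
Before havoc z: not (d + 3*g + (3/4)*h = -8)
Before g := 3*h - g - 6: not (d + (39/4)*h = 3*g + 10)
Answer: WP = not (d + (39/4)*h = 3*g + 10)


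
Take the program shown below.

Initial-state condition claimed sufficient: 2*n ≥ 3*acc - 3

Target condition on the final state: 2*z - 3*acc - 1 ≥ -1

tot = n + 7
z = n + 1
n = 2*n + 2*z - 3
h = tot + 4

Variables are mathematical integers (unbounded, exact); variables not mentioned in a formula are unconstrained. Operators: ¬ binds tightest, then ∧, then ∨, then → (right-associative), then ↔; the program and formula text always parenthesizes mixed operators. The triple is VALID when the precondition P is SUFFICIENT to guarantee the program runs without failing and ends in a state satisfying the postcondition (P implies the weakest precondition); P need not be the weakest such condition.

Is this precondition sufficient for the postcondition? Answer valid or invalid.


Working backward. After the program, the postcondition 2*z - 3*acc - 1 ≥ -1 must hold; in canonical form it is 2*z ≥ 3*acc.
Before h := tot + 4: 2*z ≥ 3*acc
Before n := 2*n + 2*z - 3: 2*z ≥ 3*acc
Before z := n + 1: 2*n ≥ 3*acc - 2
Before tot := n + 7: 2*n ≥ 3*acc - 2
The weakest precondition is 2*n ≥ 3*acc - 2.
Check whether 2*n ≥ 3*acc - 3 implies it.
Countermodel: at the initial state acc = 1, n = 0, the precondition holds but the weakest precondition fails.
Answer: invalid


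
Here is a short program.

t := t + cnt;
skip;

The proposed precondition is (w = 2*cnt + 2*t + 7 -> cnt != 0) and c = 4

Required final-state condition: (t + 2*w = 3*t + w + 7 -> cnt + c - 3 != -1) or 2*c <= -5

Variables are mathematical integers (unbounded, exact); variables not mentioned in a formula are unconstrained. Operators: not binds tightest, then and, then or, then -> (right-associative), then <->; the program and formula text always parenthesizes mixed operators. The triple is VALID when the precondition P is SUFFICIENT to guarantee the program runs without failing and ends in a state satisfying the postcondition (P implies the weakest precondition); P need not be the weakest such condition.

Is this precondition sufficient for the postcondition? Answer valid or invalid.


Working backward. After the program, the postcondition (t + 2*w = 3*t + w + 7 -> cnt + c - 3 != -1) or 2*c <= -5 must hold; in canonical form it is (w = 2*t + 7 -> c + cnt != 2) or 2*c <= -5.
Before skip: (w = 2*t + 7 -> c + cnt != 2) or 2*c <= -5
Before t := t + cnt: (w = 2*cnt + 2*t + 7 -> c + cnt != 2) or 2*c <= -5
The weakest precondition is (w = 2*cnt + 2*t + 7 -> c + cnt != 2) or 2*c <= -5.
Check whether (w = 2*cnt + 2*t + 7 -> cnt != 0) and c = 4 implies it.
Countermodel: at the initial state c = 4, cnt = -2, t = 0, w = 3, the precondition holds but the weakest precondition fails.
Answer: invalid


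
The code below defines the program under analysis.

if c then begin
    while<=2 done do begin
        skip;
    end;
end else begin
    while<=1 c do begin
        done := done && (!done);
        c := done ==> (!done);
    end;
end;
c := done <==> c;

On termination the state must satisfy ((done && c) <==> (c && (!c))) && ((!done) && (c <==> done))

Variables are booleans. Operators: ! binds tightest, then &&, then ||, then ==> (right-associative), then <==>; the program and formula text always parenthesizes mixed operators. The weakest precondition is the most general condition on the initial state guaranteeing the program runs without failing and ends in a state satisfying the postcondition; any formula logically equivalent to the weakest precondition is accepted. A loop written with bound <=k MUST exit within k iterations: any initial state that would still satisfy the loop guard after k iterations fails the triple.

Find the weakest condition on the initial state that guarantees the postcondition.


Working backward. After the program, the postcondition ((done && c) <==> (c && (!c))) && ((!done) && (c <==> done)) must hold; in canonical form it is (!(done && c)) && (!done) && (c <==> done).
Before c := done <==> c: (!(done && (done <==> c))) && (!done) && ((done <==> c) <==> done)
Then branch requires (done ==> ((done ==> ((!done) && (!(done && (done <==> c))) && ((done <==> c) <==> done))) && ((!done) ==> ((!(done && (done <==> c))) && (!done) && ((done <==> c) <==> done))))) && ((!done) ==> ((!(done && (done <==> c))) && (!done) && ((done <==> c) <==> done))); else branch requires (!c) && ((!c) ==> ((!(done && (done <==> c))) && (!done) && ((done <==> c) <==> done))).
Before the if: (c ==> ((done ==> ((done ==> ((!done) && (!(done && (done <==> c))) && ((done <==> c) <==> done))) && ((!done) ==> ((!(done && (done <==> c))) && (!done) && ((done <==> c) <==> done))))) && ((!done) ==> ((!(done && (done <==> c))) && (!done) && ((done <==> c) <==> done))))) && ((!c) ==> ((!c) && ((!c) ==> ((!(done && (done <==> c))) && (!done) && ((done <==> c) <==> done)))))
Answer: WP = (c ==> ((done ==> ((done ==> ((!done) && (!(done && (done <==> c))) && ((done <==> c) <==> done))) && ((!done) ==> ((!(done && (done <==> c))) && (!done) && ((done <==> c) <==> done))))) && ((!done) ==> ((!(done && (done <==> c))) && (!done) && ((done <==> c) <==> done))))) && ((!c) ==> ((!c) && ((!c) ==> ((!(done && (done <==> c))) && (!done) && ((done <==> c) <==> done)))))


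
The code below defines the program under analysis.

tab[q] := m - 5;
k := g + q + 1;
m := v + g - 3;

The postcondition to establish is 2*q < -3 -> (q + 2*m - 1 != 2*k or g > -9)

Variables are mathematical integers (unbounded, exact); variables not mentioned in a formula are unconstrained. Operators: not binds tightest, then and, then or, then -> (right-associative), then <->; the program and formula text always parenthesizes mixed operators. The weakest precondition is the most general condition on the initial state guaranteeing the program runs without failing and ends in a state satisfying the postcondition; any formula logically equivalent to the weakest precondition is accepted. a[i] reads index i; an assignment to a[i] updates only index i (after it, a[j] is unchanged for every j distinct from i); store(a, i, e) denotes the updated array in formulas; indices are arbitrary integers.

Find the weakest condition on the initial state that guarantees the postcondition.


Working backward. After the program, the postcondition 2*q < -3 -> (q + 2*m - 1 != 2*k or g > -9) must hold; in canonical form it is 2*q < -3 -> (2*m + q != 2*k + 1 or g > -9).
Before m := v + g - 3: 2*q < -3 -> (2*g + q + 2*v != 2*k + 7 or g > -9)
Before k := g + q + 1: 2*q < -3 -> (2*v != q + 9 or g > -9)
Before tab[q] := m - 5: 2*q < -3 -> (2*v != q + 9 or g > -9)
Answer: WP = 2*q < -3 -> (2*v != q + 9 or g > -9)


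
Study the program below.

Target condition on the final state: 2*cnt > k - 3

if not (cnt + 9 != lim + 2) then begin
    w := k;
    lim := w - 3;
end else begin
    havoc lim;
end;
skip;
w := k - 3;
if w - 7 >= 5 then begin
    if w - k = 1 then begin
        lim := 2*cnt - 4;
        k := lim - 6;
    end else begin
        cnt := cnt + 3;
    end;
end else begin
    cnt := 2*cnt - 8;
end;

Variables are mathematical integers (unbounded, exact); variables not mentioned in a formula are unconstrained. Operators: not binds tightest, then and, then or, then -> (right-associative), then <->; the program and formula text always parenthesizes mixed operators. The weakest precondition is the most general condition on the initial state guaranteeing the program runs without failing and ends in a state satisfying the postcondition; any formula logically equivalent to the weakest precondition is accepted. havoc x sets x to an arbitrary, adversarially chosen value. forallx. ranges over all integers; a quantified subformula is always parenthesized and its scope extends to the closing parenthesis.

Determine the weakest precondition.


Working backward. After the program, 2*cnt > k - 3 must hold.
Then branch requires (not (w = k + 1)) -> 2*cnt > k - 9; else branch requires 4*cnt > k + 13.
Before the if: (w >= 12 -> ((not (w = k + 1)) -> 2*cnt > k - 9)) and ((not (w >= 12)) -> 4*cnt > k + 13)
Before w := k - 3: (k >= 15 -> 2*cnt > k - 9) and ((not (k >= 15)) -> 4*cnt > k + 13)
Before skip: (k >= 15 -> 2*cnt > k - 9) and ((not (k >= 15)) -> 4*cnt > k + 13)
Then branch requires (k >= 15 -> 2*cnt > k - 9) and ((not (k >= 15)) -> 4*cnt > k + 13); else branch requires (k >= 15 -> 2*cnt > k - 9) and ((not (k >= 15)) -> 4*cnt > k + 13).
Before the if: ((not (cnt != lim - 7)) -> ((k >= 15 -> 2*cnt > k - 9) and ((not (k >= 15)) -> 4*cnt > k + 13))) and (cnt != lim - 7 -> ((k >= 15 -> 2*cnt > k - 9) and ((not (k >= 15)) -> 4*cnt > k + 13)))
Answer: WP = ((not (cnt != lim - 7)) -> ((k >= 15 -> 2*cnt > k - 9) and ((not (k >= 15)) -> 4*cnt > k + 13))) and (cnt != lim - 7 -> ((k >= 15 -> 2*cnt > k - 9) and ((not (k >= 15)) -> 4*cnt > k + 13)))


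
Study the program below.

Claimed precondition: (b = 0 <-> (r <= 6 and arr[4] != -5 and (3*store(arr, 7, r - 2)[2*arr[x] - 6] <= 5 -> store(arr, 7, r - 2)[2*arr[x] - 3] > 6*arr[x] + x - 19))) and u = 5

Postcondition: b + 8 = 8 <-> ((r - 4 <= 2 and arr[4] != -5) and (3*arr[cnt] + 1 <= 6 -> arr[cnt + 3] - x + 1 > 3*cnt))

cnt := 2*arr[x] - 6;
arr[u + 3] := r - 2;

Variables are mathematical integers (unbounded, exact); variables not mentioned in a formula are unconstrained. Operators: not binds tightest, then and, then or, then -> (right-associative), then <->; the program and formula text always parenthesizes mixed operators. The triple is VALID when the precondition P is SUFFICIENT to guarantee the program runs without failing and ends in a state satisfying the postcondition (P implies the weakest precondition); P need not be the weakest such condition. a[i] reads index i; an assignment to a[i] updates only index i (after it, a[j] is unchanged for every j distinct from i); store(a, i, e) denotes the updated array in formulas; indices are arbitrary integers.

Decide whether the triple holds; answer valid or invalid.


Working backward. After the program, the postcondition b + 8 = 8 <-> ((r - 4 <= 2 and arr[4] != -5) and (3*arr[cnt] + 1 <= 6 -> arr[cnt + 3] - x + 1 > 3*cnt)) must hold; in canonical form it is b = 0 <-> (r <= 6 and arr[4] != -5 and (3*arr[cnt] <= 5 -> arr[cnt + 3] > 3*cnt + x - 1)).
Before arr[u + 3] := r - 2: b = 0 <-> (r <= 6 and store(arr, u + 3, r - 2)[4] != -5 and (3*store(arr, u + 3, r - 2)[cnt] <= 5 -> store(arr, u + 3, r - 2)[cnt + 3] > 3*cnt + x - 1))
Before cnt := 2*arr[x] - 6: b = 0 <-> (r <= 6 and store(arr, u + 3, r - 2)[4] != -5 and (3*store(arr, u + 3, r - 2)[2*arr[x] - 6] <= 5 -> store(arr, u + 3, r - 2)[2*arr[x] - 3] > 6*arr[x] + x - 19))
The weakest precondition is b = 0 <-> (r <= 6 and store(arr, u + 3, r - 2)[4] != -5 and (3*store(arr, u + 3, r - 2)[2*arr[x] - 6] <= 5 -> store(arr, u + 3, r - 2)[2*arr[x] - 3] > 6*arr[x] + x - 19)).
Check whether (b = 0 <-> (r <= 6 and arr[4] != -5 and (3*store(arr, 7, r - 2)[2*arr[x] - 6] <= 5 -> store(arr, 7, r - 2)[2*arr[x] - 3] > 6*arr[x] + x - 19))) and u = 5 implies it.
Countermodel: at the initial state arr = {[-10] = 5, [4] = -6, [7] = 1, [8] = 3, elsewhere 3}, b = 0, r = 4, u = 5, x = -10, the precondition holds but the weakest precondition fails.
Answer: invalid


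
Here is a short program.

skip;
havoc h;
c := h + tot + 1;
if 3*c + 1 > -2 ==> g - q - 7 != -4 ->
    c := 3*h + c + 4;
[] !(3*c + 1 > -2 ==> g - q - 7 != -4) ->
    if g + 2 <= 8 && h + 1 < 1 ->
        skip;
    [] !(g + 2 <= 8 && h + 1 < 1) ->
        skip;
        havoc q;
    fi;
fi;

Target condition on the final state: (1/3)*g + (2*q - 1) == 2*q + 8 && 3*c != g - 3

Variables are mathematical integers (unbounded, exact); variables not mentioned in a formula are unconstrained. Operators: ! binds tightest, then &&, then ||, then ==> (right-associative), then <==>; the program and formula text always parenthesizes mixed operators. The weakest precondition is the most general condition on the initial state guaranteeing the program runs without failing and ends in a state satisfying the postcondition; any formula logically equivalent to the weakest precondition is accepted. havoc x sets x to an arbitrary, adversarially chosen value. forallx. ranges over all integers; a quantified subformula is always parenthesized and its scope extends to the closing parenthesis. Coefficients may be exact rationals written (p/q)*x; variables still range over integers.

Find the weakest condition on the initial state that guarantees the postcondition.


Working backward. After the program, the postcondition (1/3)*g + (2*q - 1) == 2*q + 8 && 3*c != g - 3 must hold; in canonical form it is (1/3)*g == 9 && 3*c != g - 3.
Then branch requires (1/3)*g == 9 && 3*c + 9*h != g - 15; else branch requires ((g <= 6 && h < 0) ==> ((1/3)*g == 9 && 3*c != g - 3)) && ((!(g <= 6 && h < 0)) ==> ((1/3)*g == 9 && 3*c != g - 3)).
Before the if: ((3*c > -3 ==> g != q + 3) ==> ((1/3)*g == 9 && 3*c + 9*h != g - 15)) && ((!(3*c > -3 ==> g != q + 3)) ==> (((g <= 6 && h < 0) ==> ((1/3)*g == 9 && 3*c != g - 3)) && ((!(g <= 6 && h < 0)) ==> ((1/3)*g == 9 && 3*c != g - 3))))
Before c := h + tot + 1: ((3*h + 3*tot > -6 ==> g != q + 3) ==> ((1/3)*g == 9 && 12*h + 3*tot != g - 18)) && ((!(3*h + 3*tot > -6 ==> g != q + 3)) ==> (((g <= 6 && h < 0) ==> ((1/3)*g == 9 && 3*h + 3*tot != g - 6)) && ((!(g <= 6 && h < 0)) ==> ((1/3)*g == 9 && 3*h + 3*tot != g - 6))))
Before havoc h: forall h_1. (((3*h_1 + 3*tot > -6 ==> g != q + 3) ==> ((1/3)*g == 9 && 12*h_1 + 3*tot != g - 18)) && ((!(3*h_1 + 3*tot > -6 ==> g != q + 3)) ==> (((g <= 6 && h_1 < 0) ==> ((1/3)*g == 9 && 3*h_1 + 3*tot != g - 6)) && ((!(g <= 6 && h_1 < 0)) ==> ((1/3)*g == 9 && 3*h_1 + 3*tot != g - 6)))))
Before skip: forall h_1. (((3*h_1 + 3*tot > -6 ==> g != q + 3) ==> ((1/3)*g == 9 && 12*h_1 + 3*tot != g - 18)) && ((!(3*h_1 + 3*tot > -6 ==> g != q + 3)) ==> (((g <= 6 && h_1 < 0) ==> ((1/3)*g == 9 && 3*h_1 + 3*tot != g - 6)) && ((!(g <= 6 && h_1 < 0)) ==> ((1/3)*g == 9 && 3*h_1 + 3*tot != g - 6)))))
Answer: WP = forall h_1. (((3*h_1 + 3*tot > -6 ==> g != q + 3) ==> ((1/3)*g == 9 && 12*h_1 + 3*tot != g - 18)) && ((!(3*h_1 + 3*tot > -6 ==> g != q + 3)) ==> (((g <= 6 && h_1 < 0) ==> ((1/3)*g == 9 && 3*h_1 + 3*tot != g - 6)) && ((!(g <= 6 && h_1 < 0)) ==> ((1/3)*g == 9 && 3*h_1 + 3*tot != g - 6)))))


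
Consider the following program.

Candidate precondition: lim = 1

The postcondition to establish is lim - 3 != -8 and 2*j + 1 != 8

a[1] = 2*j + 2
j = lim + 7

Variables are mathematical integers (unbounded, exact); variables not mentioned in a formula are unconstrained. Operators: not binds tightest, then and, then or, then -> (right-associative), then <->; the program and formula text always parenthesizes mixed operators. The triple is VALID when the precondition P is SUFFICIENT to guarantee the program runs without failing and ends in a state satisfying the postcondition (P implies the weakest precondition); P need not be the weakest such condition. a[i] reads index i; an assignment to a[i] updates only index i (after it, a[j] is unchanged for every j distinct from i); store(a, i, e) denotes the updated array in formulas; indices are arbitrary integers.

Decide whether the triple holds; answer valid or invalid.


Working backward. After the program, the postcondition lim - 3 != -8 and 2*j + 1 != 8 must hold; in canonical form it is lim != -5 and 2*j != 7.
Before j := lim + 7: lim != -5 and 2*lim != -7
Before a[1] := 2*j + 2: lim != -5 and 2*lim != -7
The weakest precondition is lim != -5 and 2*lim != -7.
Check whether lim = 1 implies it.
Every state satisfying the precondition satisfies the weakest precondition: the implication holds.
Answer: valid


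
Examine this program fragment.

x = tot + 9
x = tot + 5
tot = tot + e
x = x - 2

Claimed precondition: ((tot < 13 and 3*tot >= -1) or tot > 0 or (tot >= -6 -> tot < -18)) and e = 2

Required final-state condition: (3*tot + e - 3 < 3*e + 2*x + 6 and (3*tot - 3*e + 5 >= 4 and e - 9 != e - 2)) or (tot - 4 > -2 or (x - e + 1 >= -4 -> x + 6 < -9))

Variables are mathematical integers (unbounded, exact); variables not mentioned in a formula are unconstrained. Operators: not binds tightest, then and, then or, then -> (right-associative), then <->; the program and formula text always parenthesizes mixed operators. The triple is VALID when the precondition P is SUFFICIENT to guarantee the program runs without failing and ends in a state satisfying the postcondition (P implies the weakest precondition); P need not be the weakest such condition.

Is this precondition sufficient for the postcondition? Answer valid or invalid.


Working backward. After the program, the postcondition (3*tot + e - 3 < 3*e + 2*x + 6 and (3*tot - 3*e + 5 >= 4 and e - 9 != e - 2)) or (tot - 4 > -2 or (x - e + 1 >= -4 -> x + 6 < -9)) must hold; in canonical form it is (3*tot < 2*e + 2*x + 9 and 3*tot >= 3*e - 1) or tot > 2 or (x >= e - 5 -> x < -15).
Before x := x - 2: (3*tot < 2*e + 2*x + 5 and 3*tot >= 3*e - 1) or tot > 2 or (x >= e - 3 -> x < -13)
Before tot := tot + e: (e + 3*tot < 2*x + 5 and 3*tot >= -1) or e + tot > 2 or (x >= e - 3 -> x < -13)
Before x := tot + 5: (e + tot < 15 and 3*tot >= -1) or e + tot > 2 or (tot >= e - 8 -> tot < -18)
Before x := tot + 9: (e + tot < 15 and 3*tot >= -1) or e + tot > 2 or (tot >= e - 8 -> tot < -18)
The weakest precondition is (e + tot < 15 and 3*tot >= -1) or e + tot > 2 or (tot >= e - 8 -> tot < -18).
Check whether ((tot < 13 and 3*tot >= -1) or tot > 0 or (tot >= -6 -> tot < -18)) and e = 2 implies it.
Every state satisfying the precondition satisfies the weakest precondition: the implication holds.
Answer: valid


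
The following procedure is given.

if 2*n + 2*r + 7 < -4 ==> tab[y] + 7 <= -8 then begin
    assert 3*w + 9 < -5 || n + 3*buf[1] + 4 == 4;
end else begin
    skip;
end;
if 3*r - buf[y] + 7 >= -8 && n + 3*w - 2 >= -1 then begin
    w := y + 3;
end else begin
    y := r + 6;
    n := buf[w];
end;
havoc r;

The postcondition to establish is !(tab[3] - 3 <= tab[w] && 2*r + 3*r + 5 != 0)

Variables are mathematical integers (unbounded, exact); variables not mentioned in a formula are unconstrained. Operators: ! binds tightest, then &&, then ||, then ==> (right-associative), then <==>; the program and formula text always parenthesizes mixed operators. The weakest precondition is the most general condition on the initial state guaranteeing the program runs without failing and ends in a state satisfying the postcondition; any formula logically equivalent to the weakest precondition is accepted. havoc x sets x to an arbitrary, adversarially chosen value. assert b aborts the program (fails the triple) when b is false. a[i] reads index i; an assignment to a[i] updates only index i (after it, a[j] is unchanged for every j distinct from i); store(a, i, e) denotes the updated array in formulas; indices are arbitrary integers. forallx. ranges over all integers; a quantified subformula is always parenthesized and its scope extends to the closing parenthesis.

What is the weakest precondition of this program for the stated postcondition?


Working backward. After the program, the postcondition !(tab[3] - 3 <= tab[w] && 2*r + 3*r + 5 != 0) must hold; in canonical form it is !(tab[3] <= tab[w] + 3 && 5*r != -5).
Before havoc r: forall r_1. (!(tab[3] <= tab[w] + 3 && 5*r_1 != -5))
Then branch requires forall r_1. (!(tab[3] <= tab[y + 3] + 3 && 5*r_1 != -5)); else branch requires forall r_1. (!(tab[3] <= tab[w] + 3 && 5*r_1 != -5)).
Before the if: ((3*r >= buf[y] - 15 && n + 3*w >= 1) ==> (forall r_1. (!(tab[3] <= tab[y + 3] + 3 && 5*r_1 != -5)))) && ((!(3*r >= buf[y] - 15 && n + 3*w >= 1)) ==> (forall r_1. (!(tab[3] <= tab[w] + 3 && 5*r_1 != -5))))
Then branch requires (3*w < -14 || 3*buf[1] + n == 0) && ((3*r >= buf[y] - 15 && n + 3*w >= 1) ==> (forall r_1. (!(tab[3] <= tab[y + 3] + 3 && 5*r_1 != -5)))) && ((!(3*r >= buf[y] - 15 && n + 3*w >= 1)) ==> (forall r_1. (!(tab[3] <= tab[w] + 3 && 5*r_1 != -5)))); else branch requires ((3*r >= buf[y] - 15 && n + 3*w >= 1) ==> (forall r_1. (!(tab[3] <= tab[y + 3] + 3 && 5*r_1 != -5)))) && ((!(3*r >= buf[y] - 15 && n + 3*w >= 1)) ==> (forall r_1. (!(tab[3] <= tab[w] + 3 && 5*r_1 != -5)))).
Before the if: ((2*n + 2*r < -11 ==> tab[y] <= -15) ==> ((3*w < -14 || 3*buf[1] + n == 0) && ((3*r >= buf[y] - 15 && n + 3*w >= 1) ==> (forall r_1. (!(tab[3] <= tab[y + 3] + 3 && 5*r_1 != -5)))) && ((!(3*r >= buf[y] - 15 && n + 3*w >= 1)) ==> (forall r_1. (!(tab[3] <= tab[w] + 3 && 5*r_1 != -5)))))) && ((!(2*n + 2*r < -11 ==> tab[y] <= -15)) ==> (((3*r >= buf[y] - 15 && n + 3*w >= 1) ==> (forall r_1. (!(tab[3] <= tab[y + 3] + 3 && 5*r_1 != -5)))) && ((!(3*r >= buf[y] - 15 && n + 3*w >= 1)) ==> (forall r_1. (!(tab[3] <= tab[w] + 3 && 5*r_1 != -5))))))
Answer: WP = ((2*n + 2*r < -11 ==> tab[y] <= -15) ==> ((3*w < -14 || 3*buf[1] + n == 0) && ((3*r >= buf[y] - 15 && n + 3*w >= 1) ==> (forall r_1. (!(tab[3] <= tab[y + 3] + 3 && 5*r_1 != -5)))) && ((!(3*r >= buf[y] - 15 && n + 3*w >= 1)) ==> (forall r_1. (!(tab[3] <= tab[w] + 3 && 5*r_1 != -5)))))) && ((!(2*n + 2*r < -11 ==> tab[y] <= -15)) ==> (((3*r >= buf[y] - 15 && n + 3*w >= 1) ==> (forall r_1. (!(tab[3] <= tab[y + 3] + 3 && 5*r_1 != -5)))) && ((!(3*r >= buf[y] - 15 && n + 3*w >= 1)) ==> (forall r_1. (!(tab[3] <= tab[w] + 3 && 5*r_1 != -5))))))
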